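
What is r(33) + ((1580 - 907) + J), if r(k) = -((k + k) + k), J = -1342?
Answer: -768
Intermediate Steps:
r(k) = -3*k (r(k) = -(2*k + k) = -3*k)
r(33) + ((1580 - 907) + J) = -3*33 + ((1580 - 907) - 1342) = -99 + (673 - 1342) = -99 - 669 = -768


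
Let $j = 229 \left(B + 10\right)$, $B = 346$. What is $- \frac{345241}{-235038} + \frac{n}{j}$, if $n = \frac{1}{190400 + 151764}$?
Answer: $\frac{4815175990718807}{3278142904460784} \approx 1.4689$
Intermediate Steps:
$n = \frac{1}{342164} \approx 2.9226 \cdot 10^{-6}$
$j = 81524$ ($j = 229 \left(346 + 10\right) = 229 \cdot 356 = 81524$)
$- \frac{345241}{-235038} + \frac{n}{j} = - \frac{345241}{-235038} + \frac{1}{342164 \cdot 81524} = \left(-345241\right) \left(- \frac{1}{235038}\right) + \frac{1}{342164} \cdot \frac{1}{81524} = \frac{345241}{235038} + \frac{1}{27894577936} = \frac{4815175990718807}{3278142904460784}$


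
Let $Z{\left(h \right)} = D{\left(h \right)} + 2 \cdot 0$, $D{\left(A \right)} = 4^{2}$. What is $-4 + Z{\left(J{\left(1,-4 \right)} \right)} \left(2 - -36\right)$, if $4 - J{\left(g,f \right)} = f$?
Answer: $604$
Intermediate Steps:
$D{\left(A \right)} = 16$
$J{\left(g,f \right)} = 4 - f$
$Z{\left(h \right)} = 16$ ($Z{\left(h \right)} = 16 + 2 \cdot 0 = 16 + 0 = 16$)
$-4 + Z{\left(J{\left(1,-4 \right)} \right)} \left(2 - -36\right) = -4 + 16 \left(2 - -36\right) = -4 + 16 \left(2 + 36\right) = -4 + 16 \cdot 38 = -4 + 608 = 604$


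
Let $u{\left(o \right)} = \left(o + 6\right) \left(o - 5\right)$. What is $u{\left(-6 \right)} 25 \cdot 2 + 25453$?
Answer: $25453$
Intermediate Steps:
$u{\left(o \right)} = \left(-5 + o\right) \left(6 + o\right)$ ($u{\left(o \right)} = \left(6 + o\right) \left(-5 + o\right) = \left(-5 + o\right) \left(6 + o\right)$)
$u{\left(-6 \right)} 25 \cdot 2 + 25453 = \left(-30 - 6 + \left(-6\right)^{2}\right) 25 \cdot 2 + 25453 = \left(-30 - 6 + 36\right) 25 \cdot 2 + 25453 = 0 \cdot 25 \cdot 2 + 25453 = 0 \cdot 2 + 25453 = 0 + 25453 = 25453$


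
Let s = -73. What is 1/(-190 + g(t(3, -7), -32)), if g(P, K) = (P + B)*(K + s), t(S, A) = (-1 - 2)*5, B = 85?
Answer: -1/7540 ≈ -0.00013263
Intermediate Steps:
t(S, A) = -15 (t(S, A) = -3*5 = -15)
g(P, K) = (-73 + K)*(85 + P) (g(P, K) = (P + 85)*(K - 73) = (85 + P)*(-73 + K) = (-73 + K)*(85 + P))
1/(-190 + g(t(3, -7), -32)) = 1/(-190 + (-6205 - 73*(-15) + 85*(-32) - 32*(-15))) = 1/(-190 + (-6205 + 1095 - 2720 + 480)) = 1/(-190 - 7350) = 1/(-7540) = -1/7540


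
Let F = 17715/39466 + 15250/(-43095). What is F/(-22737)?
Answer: -32314285/7734160031598 ≈ -4.1781e-6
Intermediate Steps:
F = 32314285/340157454 (F = 17715*(1/39466) + 15250*(-1/43095) = 17715/39466 - 3050/8619 = 32314285/340157454 ≈ 0.094998)
F/(-22737) = (32314285/340157454)/(-22737) = (32314285/340157454)*(-1/22737) = -32314285/7734160031598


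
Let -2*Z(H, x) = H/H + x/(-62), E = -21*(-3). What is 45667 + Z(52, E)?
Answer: 5662709/124 ≈ 45667.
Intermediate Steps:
E = 63
Z(H, x) = -1/2 + x/124 (Z(H, x) = -(H/H + x/(-62))/2 = -(1 + x*(-1/62))/2 = -(1 - x/62)/2 = -1/2 + x/124)
45667 + Z(52, E) = 45667 + (-1/2 + (1/124)*63) = 45667 + (-1/2 + 63/124) = 45667 + 1/124 = 5662709/124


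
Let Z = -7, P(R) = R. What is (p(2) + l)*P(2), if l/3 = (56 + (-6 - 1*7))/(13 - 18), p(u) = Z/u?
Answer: -293/5 ≈ -58.600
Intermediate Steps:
p(u) = -7/u
l = -129/5 (l = 3*((56 + (-6 - 1*7))/(13 - 18)) = 3*((56 + (-6 - 7))/(-5)) = 3*((56 - 13)*(-1/5)) = 3*(43*(-1/5)) = 3*(-43/5) = -129/5 ≈ -25.800)
(p(2) + l)*P(2) = (-7/2 - 129/5)*2 = -293/10*2 = -293/5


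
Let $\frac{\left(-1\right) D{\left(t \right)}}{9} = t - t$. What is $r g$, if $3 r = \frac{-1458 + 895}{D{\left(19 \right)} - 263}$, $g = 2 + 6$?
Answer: $\frac{4504}{789} \approx 5.7085$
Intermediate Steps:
$D{\left(t \right)} = 0$ ($D{\left(t \right)} = - 9 \left(t - t\right) = \left(-9\right) 0 = 0$)
$g = 8$
$r = \frac{563}{789}$ ($r = \frac{\left(-1458 + 895\right) \frac{1}{0 - 263}}{3} = \frac{\left(-563\right) \frac{1}{-263}}{3} = \frac{\left(-563\right) \left(- \frac{1}{263}\right)}{3} = \frac{1}{3} \cdot \frac{563}{263} = \frac{563}{789} \approx 0.71356$)
$r g = \frac{563}{789} \cdot 8 = \frac{4504}{789}$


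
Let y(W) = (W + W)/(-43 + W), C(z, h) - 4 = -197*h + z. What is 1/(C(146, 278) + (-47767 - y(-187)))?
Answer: -115/11774232 ≈ -9.7671e-6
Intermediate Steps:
C(z, h) = 4 + z - 197*h (C(z, h) = 4 + (-197*h + z) = 4 + (z - 197*h) = 4 + z - 197*h)
y(W) = 2*W/(-43 + W) (y(W) = (2*W)/(-43 + W) = 2*W/(-43 + W))
1/(C(146, 278) + (-47767 - y(-187))) = 1/((4 + 146 - 197*278) + (-47767 - 2*(-187)/(-43 - 187))) = 1/((4 + 146 - 54766) + (-47767 - 2*(-187)/(-230))) = 1/(-54616 + (-47767 - 2*(-187)*(-1)/230)) = 1/(-54616 + (-47767 - 1*187/115)) = 1/(-54616 + (-47767 - 187/115)) = 1/(-54616 - 5493392/115) = 1/(-11774232/115) = -115/11774232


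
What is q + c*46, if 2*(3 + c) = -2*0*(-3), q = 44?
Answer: -94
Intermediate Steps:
c = -3 (c = -3 + (-2*0*(-3))/2 = -3 + (0*(-3))/2 = -3 + (½)*0 = -3 + 0 = -3)
q + c*46 = 44 - 3*46 = 44 - 138 = -94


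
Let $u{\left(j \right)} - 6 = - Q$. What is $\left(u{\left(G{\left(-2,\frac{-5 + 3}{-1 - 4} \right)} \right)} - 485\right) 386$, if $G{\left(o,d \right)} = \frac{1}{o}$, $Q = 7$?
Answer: $-187596$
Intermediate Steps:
$u{\left(j \right)} = -1$ ($u{\left(j \right)} = 6 - 7 = -1$)
$\left(u{\left(G{\left(-2,\frac{-5 + 3}{-1 - 4} \right)} \right)} - 485\right) 386 = \left(-1 - 485\right) 386 = \left(-486\right) 386 = -187596$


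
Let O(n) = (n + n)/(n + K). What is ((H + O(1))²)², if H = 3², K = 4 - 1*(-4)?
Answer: 47458321/6561 ≈ 7233.4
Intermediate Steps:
K = 8 (K = 4 + 4 = 8)
H = 9
O(n) = 2*n/(8 + n) (O(n) = (n + n)/(n + 8) = (2*n)/(8 + n) = 2*n/(8 + n))
((H + O(1))²)² = ((9 + 2*1/(8 + 1))²)² = ((9 + 2*1/9)²)² = ((9 + 2*1*(⅑))²)² = ((9 + 2/9)²)² = ((83/9)²)² = (6889/81)² = 47458321/6561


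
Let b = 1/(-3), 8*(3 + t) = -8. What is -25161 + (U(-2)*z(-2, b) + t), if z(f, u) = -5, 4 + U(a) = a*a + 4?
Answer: -25185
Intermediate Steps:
t = -4 (t = -3 + (⅛)*(-8) = -3 - 1 = -4)
b = -⅓ ≈ -0.33333
U(a) = a² (U(a) = -4 + (a*a + 4) = -4 + (a² + 4) = -4 + (4 + a²) = a²)
-25161 + (U(-2)*z(-2, b) + t) = -25161 + ((-2)²*(-5) - 4) = -25161 + (4*(-5) - 4) = -25161 + (-20 - 4) = -25161 - 24 = -25185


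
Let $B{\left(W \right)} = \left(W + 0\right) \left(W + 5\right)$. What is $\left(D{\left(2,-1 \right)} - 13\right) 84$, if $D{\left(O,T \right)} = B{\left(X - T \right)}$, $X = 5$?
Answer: $4452$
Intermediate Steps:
$B{\left(W \right)} = W \left(5 + W\right)$
$D{\left(O,T \right)} = \left(5 - T\right) \left(10 - T\right)$ ($D{\left(O,T \right)} = \left(5 - T\right) \left(5 - \left(-5 + T\right)\right) = \left(5 - T\right) \left(10 - T\right)$)
$\left(D{\left(2,-1 \right)} - 13\right) 84 = \left(\left(-10 - 1\right) \left(-5 - 1\right) - 13\right) 84 = \left(\left(-11\right) \left(-6\right) - 13\right) 84 = \left(66 - 13\right) 84 = 53 \cdot 84 = 4452$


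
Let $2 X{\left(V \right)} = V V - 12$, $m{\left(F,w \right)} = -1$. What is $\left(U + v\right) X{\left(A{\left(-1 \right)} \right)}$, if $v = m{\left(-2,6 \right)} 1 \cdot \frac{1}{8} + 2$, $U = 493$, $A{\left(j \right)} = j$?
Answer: $- \frac{43549}{16} \approx -2721.8$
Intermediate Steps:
$X{\left(V \right)} = -6 + \frac{V^{2}}{2}$ ($X{\left(V \right)} = \frac{V V - 12}{2} = \frac{V^{2} - 12}{2} = \frac{-12 + V^{2}}{2} = -6 + \frac{V^{2}}{2}$)
$v = \frac{15}{8}$ ($v = - \frac{1}{8} + 2 = \frac{15}{8} \approx 1.875$)
$\left(U + v\right) X{\left(A{\left(-1 \right)} \right)} = \left(493 + \frac{15}{8}\right) \left(-6 + \frac{\left(-1\right)^{2}}{2}\right) = \frac{3959 \left(-6 + \frac{1}{2} \cdot 1\right)}{8} = \frac{3959 \left(-6 + \frac{1}{2}\right)}{8} = \frac{3959}{8} \left(- \frac{11}{2}\right) = - \frac{43549}{16}$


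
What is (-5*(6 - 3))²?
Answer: 225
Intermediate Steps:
(-5*(6 - 3))² = (-5*3)² = (-15)² = 225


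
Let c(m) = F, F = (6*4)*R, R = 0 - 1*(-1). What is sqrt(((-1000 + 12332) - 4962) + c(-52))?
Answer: sqrt(6394) ≈ 79.963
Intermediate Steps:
R = 1 (R = 0 + 1 = 1)
F = 24 (F = (6*4)*1 = 24*1 = 24)
c(m) = 24
sqrt(((-1000 + 12332) - 4962) + c(-52)) = sqrt(((-1000 + 12332) - 4962) + 24) = sqrt((11332 - 4962) + 24) = sqrt(6370 + 24) = sqrt(6394)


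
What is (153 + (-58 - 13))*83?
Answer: 6806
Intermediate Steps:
(153 + (-58 - 13))*83 = (153 - 71)*83 = 82*83 = 6806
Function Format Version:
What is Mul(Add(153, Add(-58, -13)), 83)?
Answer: 6806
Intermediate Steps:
Mul(Add(153, Add(-58, -13)), 83) = Mul(Add(153, -71), 83) = Mul(82, 83) = 6806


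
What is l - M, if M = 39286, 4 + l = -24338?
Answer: -63628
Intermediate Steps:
l = -24342 (l = -4 - 24338 = -24342)
l - M = -24342 - 1*39286 = -24342 - 39286 = -63628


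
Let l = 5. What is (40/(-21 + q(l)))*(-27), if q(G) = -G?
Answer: 540/13 ≈ 41.538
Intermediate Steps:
(40/(-21 + q(l)))*(-27) = (40/(-21 - 1*5))*(-27) = (40/(-21 - 5))*(-27) = (40/(-26))*(-27) = -1/26*40*(-27) = -20/13*(-27) = 540/13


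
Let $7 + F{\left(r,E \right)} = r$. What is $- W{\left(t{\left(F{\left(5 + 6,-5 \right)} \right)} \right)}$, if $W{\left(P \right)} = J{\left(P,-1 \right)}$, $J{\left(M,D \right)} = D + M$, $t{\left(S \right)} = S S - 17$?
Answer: $2$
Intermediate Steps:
$F{\left(r,E \right)} = -7 + r$
$t{\left(S \right)} = -17 + S^{2}$ ($t{\left(S \right)} = S^{2} - 17 = -17 + S^{2}$)
$W{\left(P \right)} = -1 + P$
$- W{\left(t{\left(F{\left(5 + 6,-5 \right)} \right)} \right)} = - (-1 - \left(17 - \left(-7 + \left(5 + 6\right)\right)^{2}\right)) = - (-1 - \left(17 - \left(-7 + 11\right)^{2}\right)) = - (-1 - \left(17 - 4^{2}\right)) = - (-1 + \left(-17 + 16\right)) = - (-1 - 1) = \left(-1\right) \left(-2\right) = 2$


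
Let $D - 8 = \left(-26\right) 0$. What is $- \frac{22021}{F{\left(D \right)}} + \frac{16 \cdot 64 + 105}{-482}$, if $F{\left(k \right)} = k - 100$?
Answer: $\frac{5255127}{22172} \approx 237.02$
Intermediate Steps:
$D = 8$ ($D = 8 - 0 = 8 + 0 = 8$)
$F{\left(k \right)} = -100 + k$ ($F{\left(k \right)} = k - 100 = -100 + k$)
$- \frac{22021}{F{\left(D \right)}} + \frac{16 \cdot 64 + 105}{-482} = - \frac{22021}{-100 + 8} + \frac{16 \cdot 64 + 105}{-482} = - \frac{22021}{-92} + \left(1024 + 105\right) \left(- \frac{1}{482}\right) = \left(-22021\right) \left(- \frac{1}{92}\right) + 1129 \left(- \frac{1}{482}\right) = \frac{22021}{92} - \frac{1129}{482} = \frac{5255127}{22172}$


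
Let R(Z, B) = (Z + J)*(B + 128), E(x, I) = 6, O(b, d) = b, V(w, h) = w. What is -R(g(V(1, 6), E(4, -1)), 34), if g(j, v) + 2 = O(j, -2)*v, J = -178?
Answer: 28188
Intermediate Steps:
g(j, v) = -2 + j*v
R(Z, B) = (-178 + Z)*(128 + B) (R(Z, B) = (Z - 178)*(B + 128) = (-178 + Z)*(128 + B))
-R(g(V(1, 6), E(4, -1)), 34) = -(-22784 - 178*34 + 128*(-2 + 1*6) + 34*(-2 + 1*6)) = -(-22784 - 6052 + 128*(-2 + 6) + 34*(-2 + 6)) = -(-22784 - 6052 + 128*4 + 34*4) = -(-22784 - 6052 + 512 + 136) = -1*(-28188) = 28188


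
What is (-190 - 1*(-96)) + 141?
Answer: 47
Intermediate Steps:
(-190 - 1*(-96)) + 141 = (-190 + 96) + 141 = -94 + 141 = 47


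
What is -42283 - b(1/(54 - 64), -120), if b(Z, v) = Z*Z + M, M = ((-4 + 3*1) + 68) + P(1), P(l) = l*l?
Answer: -4235101/100 ≈ -42351.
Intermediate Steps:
P(l) = l²
M = 68 (M = ((-4 + 3*1) + 68) + 1² = ((-4 + 3) + 68) + 1 = (-1 + 68) + 1 = 67 + 1 = 68)
b(Z, v) = 68 + Z² (b(Z, v) = Z*Z + 68 = Z² + 68 = 68 + Z²)
-42283 - b(1/(54 - 64), -120) = -42283 - (68 + (1/(54 - 64))²) = -42283 - (68 + (1/(-10))²) = -42283 - (68 + (-⅒)²) = -42283 - (68 + 1/100) = -42283 - 1*6801/100 = -42283 - 6801/100 = -4235101/100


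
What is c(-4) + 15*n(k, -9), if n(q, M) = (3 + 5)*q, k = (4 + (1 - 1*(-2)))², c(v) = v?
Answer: 5876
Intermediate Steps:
k = 49 (k = (4 + (1 + 2))² = (4 + 3)² = 7² = 49)
n(q, M) = 8*q
c(-4) + 15*n(k, -9) = -4 + 15*(8*49) = -4 + 15*392 = -4 + 5880 = 5876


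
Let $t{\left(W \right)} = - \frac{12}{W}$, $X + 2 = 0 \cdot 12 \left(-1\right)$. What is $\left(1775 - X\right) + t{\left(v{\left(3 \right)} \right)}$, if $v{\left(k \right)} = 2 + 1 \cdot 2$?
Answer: $1774$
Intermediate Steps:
$X = -2$ ($X = -2 + 0 \cdot 12 \left(-1\right) = -2 + 0 \left(-1\right) = -2 + 0 = -2$)
$v{\left(k \right)} = 4$ ($v{\left(k \right)} = 2 + 2 = 4$)
$\left(1775 - X\right) + t{\left(v{\left(3 \right)} \right)} = \left(1775 - -2\right) - \frac{12}{4} = \left(1775 + 2\right) - 3 = 1777 - 3 = 1774$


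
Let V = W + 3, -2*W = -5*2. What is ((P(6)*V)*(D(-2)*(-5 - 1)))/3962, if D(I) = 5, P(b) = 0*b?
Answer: 0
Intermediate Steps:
W = 5 (W = -(-5)*2/2 = -½*(-10) = 5)
P(b) = 0
V = 8 (V = 5 + 3 = 8)
((P(6)*V)*(D(-2)*(-5 - 1)))/3962 = ((0*8)*(5*(-5 - 1)))/3962 = (0*(5*(-6)))*(1/3962) = (0*(-30))*(1/3962) = 0*(1/3962) = 0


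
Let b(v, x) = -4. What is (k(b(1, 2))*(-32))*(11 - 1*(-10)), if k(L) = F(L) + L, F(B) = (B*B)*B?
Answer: 45696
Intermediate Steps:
F(B) = B³ (F(B) = B²*B = B³)
k(L) = L + L³ (k(L) = L³ + L = L + L³)
(k(b(1, 2))*(-32))*(11 - 1*(-10)) = ((-4 + (-4)³)*(-32))*(11 - 1*(-10)) = ((-4 - 64)*(-32))*(11 + 10) = -68*(-32)*21 = 2176*21 = 45696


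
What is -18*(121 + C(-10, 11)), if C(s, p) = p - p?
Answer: -2178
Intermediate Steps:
C(s, p) = 0
-18*(121 + C(-10, 11)) = -18*(121 + 0) = -18*121 = -2178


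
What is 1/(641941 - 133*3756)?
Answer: 1/142393 ≈ 7.0228e-6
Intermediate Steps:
1/(641941 - 133*3756) = 1/(641941 - 499548) = 1/142393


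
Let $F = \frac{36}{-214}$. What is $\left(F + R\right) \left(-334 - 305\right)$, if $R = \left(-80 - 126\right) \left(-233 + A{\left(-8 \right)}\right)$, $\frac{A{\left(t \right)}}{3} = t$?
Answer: $- \frac{3619791864}{107} \approx -3.383 \cdot 10^{7}$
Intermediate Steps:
$A{\left(t \right)} = 3 t$
$F = - \frac{18}{107}$ ($F = 36 \left(- \frac{1}{214}\right) = - \frac{18}{107} \approx -0.16822$)
$R = 52942$ ($R = \left(-80 - 126\right) \left(-233 + 3 \left(-8\right)\right) = - 206 \left(-233 - 24\right) = \left(-206\right) \left(-257\right) = 52942$)
$\left(F + R\right) \left(-334 - 305\right) = \left(- \frac{18}{107} + 52942\right) \left(-334 - 305\right) = \frac{5664776}{107} \left(-639\right) = - \frac{3619791864}{107}$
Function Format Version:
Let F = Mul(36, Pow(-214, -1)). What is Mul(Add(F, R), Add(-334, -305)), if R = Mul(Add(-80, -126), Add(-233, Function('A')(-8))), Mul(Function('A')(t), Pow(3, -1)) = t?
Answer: Rational(-3619791864, 107) ≈ -3.3830e+7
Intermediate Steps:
Function('A')(t) = Mul(3, t)
F = Rational(-18, 107) (F = Mul(36, Rational(-1, 214)) = Rational(-18, 107) ≈ -0.16822)
R = 52942 (R = Mul(Add(-80, -126), Add(-233, Mul(3, -8))) = Mul(-206, Add(-233, -24)) = Mul(-206, -257) = 52942)
Mul(Add(F, R), Add(-334, -305)) = Mul(Add(Rational(-18, 107), 52942), Add(-334, -305)) = Mul(Rational(5664776, 107), -639) = Rational(-3619791864, 107)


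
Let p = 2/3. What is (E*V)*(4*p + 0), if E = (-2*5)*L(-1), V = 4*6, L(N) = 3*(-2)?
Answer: 3840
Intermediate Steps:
L(N) = -6
p = ⅔ (p = 2*(⅓) = ⅔ ≈ 0.66667)
V = 24
E = 60 (E = -2*5*(-6) = -10*(-6) = 60)
(E*V)*(4*p + 0) = (60*24)*(4*(⅔) + 0) = 1440*(8/3 + 0) = 1440*(8/3) = 3840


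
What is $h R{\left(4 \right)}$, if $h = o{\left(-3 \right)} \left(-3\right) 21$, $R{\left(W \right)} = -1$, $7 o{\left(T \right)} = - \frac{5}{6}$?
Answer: $- \frac{15}{2} \approx -7.5$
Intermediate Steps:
$o{\left(T \right)} = - \frac{5}{42}$ ($o{\left(T \right)} = \frac{\left(-5\right) \frac{1}{6}}{7} = \frac{1}{7} \left(- \frac{5}{6}\right) = - \frac{5}{42}$)
$h = \frac{15}{2}$ ($h = \left(- \frac{5}{42}\right) \left(-3\right) 21 = \frac{5}{14} \cdot 21 = \frac{15}{2} \approx 7.5$)
$h R{\left(4 \right)} = \frac{15}{2} \left(-1\right) = - \frac{15}{2}$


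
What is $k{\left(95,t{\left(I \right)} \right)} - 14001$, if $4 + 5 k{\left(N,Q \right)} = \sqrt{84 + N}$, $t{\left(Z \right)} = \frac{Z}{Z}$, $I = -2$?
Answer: $- \frac{70009}{5} + \frac{\sqrt{179}}{5} \approx -13999.0$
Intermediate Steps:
$t{\left(Z \right)} = 1$
$k{\left(N,Q \right)} = - \frac{4}{5} + \frac{\sqrt{84 + N}}{5}$
$k{\left(95,t{\left(I \right)} \right)} - 14001 = \left(- \frac{4}{5} + \frac{\sqrt{84 + 95}}{5}\right) - 14001 = \left(- \frac{4}{5} + \frac{\sqrt{179}}{5}\right) - 14001 = - \frac{70009}{5} + \frac{\sqrt{179}}{5}$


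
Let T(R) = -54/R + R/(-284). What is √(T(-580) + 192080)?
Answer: √81432856328530/20590 ≈ 438.27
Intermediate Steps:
T(R) = -54/R - R/284 (T(R) = -54/R + R*(-1/284) = -54/R - R/284)
√(T(-580) + 192080) = √((-54/(-580) - 1/284*(-580)) + 192080) = √((-54*(-1/580) + 145/71) + 192080) = √((27/290 + 145/71) + 192080) = √(43967/20590 + 192080) = √(3954971167/20590) = √81432856328530/20590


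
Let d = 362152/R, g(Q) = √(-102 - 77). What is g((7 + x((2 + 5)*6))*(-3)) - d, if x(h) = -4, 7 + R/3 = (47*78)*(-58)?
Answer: 362152/637905 + I*√179 ≈ 0.56772 + 13.379*I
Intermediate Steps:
R = -637905 (R = -21 + 3*((47*78)*(-58)) = -21 + 3*(3666*(-58)) = -21 + 3*(-212628) = -21 - 637884 = -637905)
g(Q) = I*√179 (g(Q) = √(-179) = I*√179)
d = -362152/637905 (d = 362152/(-637905) = 362152*(-1/637905) = -362152/637905 ≈ -0.56772)
g((7 + x((2 + 5)*6))*(-3)) - d = I*√179 - 1*(-362152/637905) = I*√179 + 362152/637905 = 362152/637905 + I*√179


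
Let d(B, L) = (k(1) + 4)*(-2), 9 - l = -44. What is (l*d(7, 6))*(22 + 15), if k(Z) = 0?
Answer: -15688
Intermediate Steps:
l = 53 (l = 9 - 1*(-44) = 9 + 44 = 53)
d(B, L) = -8 (d(B, L) = (0 + 4)*(-2) = 4*(-2) = -8)
(l*d(7, 6))*(22 + 15) = (53*(-8))*(22 + 15) = -424*37 = -15688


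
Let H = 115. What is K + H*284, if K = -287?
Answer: 32373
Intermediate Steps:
K + H*284 = -287 + 115*284 = -287 + 32660 = 32373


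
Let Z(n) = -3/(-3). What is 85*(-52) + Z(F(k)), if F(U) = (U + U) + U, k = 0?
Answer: -4419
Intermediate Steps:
F(U) = 3*U (F(U) = 2*U + U = 3*U)
Z(n) = 1 (Z(n) = -3*(-1/3) = 1)
85*(-52) + Z(F(k)) = 85*(-52) + 1 = -4420 + 1 = -4419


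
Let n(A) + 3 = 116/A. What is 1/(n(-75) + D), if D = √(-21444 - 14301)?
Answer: -25575/201181906 - 5625*I*√35745/201181906 ≈ -0.00012712 - 0.0052862*I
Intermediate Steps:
n(A) = -3 + 116/A
D = I*√35745 (D = √(-35745) = I*√35745 ≈ 189.06*I)
1/(n(-75) + D) = 1/((-3 + 116/(-75)) + I*√35745) = 1/((-3 + 116*(-1/75)) + I*√35745) = 1/((-3 - 116/75) + I*√35745) = 1/(-341/75 + I*√35745)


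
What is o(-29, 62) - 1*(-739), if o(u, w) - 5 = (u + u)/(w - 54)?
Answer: 2947/4 ≈ 736.75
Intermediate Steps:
o(u, w) = 5 + 2*u/(-54 + w) (o(u, w) = 5 + (u + u)/(w - 54) = 5 + (2*u)/(-54 + w) = 5 + 2*u/(-54 + w))
o(-29, 62) - 1*(-739) = (-270 + 2*(-29) + 5*62)/(-54 + 62) - 1*(-739) = (-270 - 58 + 310)/8 + 739 = (1/8)*(-18) + 739 = -9/4 + 739 = 2947/4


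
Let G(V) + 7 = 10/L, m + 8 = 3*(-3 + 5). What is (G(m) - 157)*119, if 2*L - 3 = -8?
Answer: -19992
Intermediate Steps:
L = -5/2 (L = 3/2 + (1/2)*(-8) = 3/2 - 4 = -5/2 ≈ -2.5000)
m = -2 (m = -8 + 3*(-3 + 5) = -8 + 3*2 = -8 + 6 = -2)
G(V) = -11 (G(V) = -7 + 10/(-5/2) = -7 + 10*(-2/5) = -7 - 4 = -11)
(G(m) - 157)*119 = (-11 - 157)*119 = -168*119 = -19992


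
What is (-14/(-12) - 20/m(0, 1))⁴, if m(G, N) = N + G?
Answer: 163047361/1296 ≈ 1.2581e+5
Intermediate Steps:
m(G, N) = G + N
(-14/(-12) - 20/m(0, 1))⁴ = (-14/(-12) - 20/(0 + 1))⁴ = (-14*(-1/12) - 20/1)⁴ = (7/6 - 20*1)⁴ = (7/6 - 20)⁴ = (-113/6)⁴ = 163047361/1296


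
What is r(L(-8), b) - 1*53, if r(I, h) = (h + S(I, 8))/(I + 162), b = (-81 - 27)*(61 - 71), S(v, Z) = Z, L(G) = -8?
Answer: -3537/77 ≈ -45.935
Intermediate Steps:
b = 1080 (b = -108*(-10) = 1080)
r(I, h) = (8 + h)/(162 + I) (r(I, h) = (h + 8)/(I + 162) = (8 + h)/(162 + I))
r(L(-8), b) - 1*53 = (8 + 1080)/(162 - 8) - 1*53 = 1088/154 - 53 = (1/154)*1088 - 53 = 544/77 - 53 = -3537/77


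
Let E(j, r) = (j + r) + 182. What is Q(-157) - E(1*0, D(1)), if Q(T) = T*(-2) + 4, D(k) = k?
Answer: 135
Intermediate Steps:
E(j, r) = 182 + j + r
Q(T) = 4 - 2*T (Q(T) = -2*T + 4 = 4 - 2*T)
Q(-157) - E(1*0, D(1)) = (4 - 2*(-157)) - (182 + 1*0 + 1) = (4 + 314) - (182 + 0 + 1) = 318 - 1*183 = 318 - 183 = 135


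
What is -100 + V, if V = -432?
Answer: -532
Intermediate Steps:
-100 + V = -100 - 432 = -532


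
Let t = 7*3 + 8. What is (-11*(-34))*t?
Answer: 10846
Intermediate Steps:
t = 29 (t = 21 + 8 = 29)
(-11*(-34))*t = -11*(-34)*29 = 374*29 = 10846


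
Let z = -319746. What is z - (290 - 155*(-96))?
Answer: -334916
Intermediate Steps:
z - (290 - 155*(-96)) = -319746 - (290 - 155*(-96)) = -319746 - (290 + 14880) = -319746 - 1*15170 = -319746 - 15170 = -334916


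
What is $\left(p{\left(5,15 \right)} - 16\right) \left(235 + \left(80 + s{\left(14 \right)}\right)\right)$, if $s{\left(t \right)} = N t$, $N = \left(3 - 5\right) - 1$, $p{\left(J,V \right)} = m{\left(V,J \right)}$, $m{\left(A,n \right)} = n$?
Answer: $-3003$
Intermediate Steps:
$p{\left(J,V \right)} = J$
$N = -3$ ($N = -2 - 1 = -3$)
$s{\left(t \right)} = - 3 t$
$\left(p{\left(5,15 \right)} - 16\right) \left(235 + \left(80 + s{\left(14 \right)}\right)\right) = \left(5 - 16\right) \left(235 + \left(80 - 42\right)\right) = - 11 \left(235 + \left(80 - 42\right)\right) = - 11 \left(235 + 38\right) = \left(-11\right) 273 = -3003$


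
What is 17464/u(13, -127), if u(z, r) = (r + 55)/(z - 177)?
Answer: 358012/9 ≈ 39779.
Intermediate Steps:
u(z, r) = (55 + r)/(-177 + z)
17464/u(13, -127) = 17464/(((55 - 127)/(-177 + 13))) = 17464/((-72/(-164))) = 17464/((-1/164*(-72))) = 17464/(18/41) = 17464*(41/18) = 358012/9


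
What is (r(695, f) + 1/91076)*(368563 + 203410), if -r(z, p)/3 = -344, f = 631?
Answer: 53759989934309/91076 ≈ 5.9028e+8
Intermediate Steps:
r(z, p) = 1032 (r(z, p) = -3*(-344) = 1032)
(r(695, f) + 1/91076)*(368563 + 203410) = (1032 + 1/91076)*(368563 + 203410) = (1032 + 1/91076)*571973 = (93990433/91076)*571973 = 53759989934309/91076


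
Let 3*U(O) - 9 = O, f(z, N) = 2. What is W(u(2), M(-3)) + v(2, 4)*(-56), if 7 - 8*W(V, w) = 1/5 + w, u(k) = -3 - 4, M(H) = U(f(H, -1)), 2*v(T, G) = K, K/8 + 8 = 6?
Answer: 53807/120 ≈ 448.39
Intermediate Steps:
K = -16 (K = -64 + 8*6 = -64 + 48 = -16)
v(T, G) = -8 (v(T, G) = (1/2)*(-16) = -8)
U(O) = 3 + O/3
M(H) = 11/3 (M(H) = 3 + (1/3)*2 = 3 + 2/3 = 11/3)
u(k) = -7
W(V, w) = 17/20 - w/8 (W(V, w) = 7/8 - (1/5 + w)/8 = 7/8 + (-1/40 - w/8) = 17/20 - w/8)
W(u(2), M(-3)) + v(2, 4)*(-56) = (17/20 - 1/8*11/3) - 8*(-56) = (17/20 - 11/24) + 448 = 47/120 + 448 = 53807/120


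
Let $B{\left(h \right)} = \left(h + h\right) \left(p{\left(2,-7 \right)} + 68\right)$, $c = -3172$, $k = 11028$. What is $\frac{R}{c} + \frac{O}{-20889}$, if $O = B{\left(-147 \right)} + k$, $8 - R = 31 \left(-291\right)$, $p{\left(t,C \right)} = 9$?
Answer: $- \frac{16864429}{7362212} \approx -2.2907$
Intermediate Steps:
$R = 9029$ ($R = 8 - 31 \left(-291\right) = 8 - -9021 = 8 + 9021 = 9029$)
$B{\left(h \right)} = 154 h$ ($B{\left(h \right)} = \left(h + h\right) \left(9 + 68\right) = 2 h 77 = 154 h$)
$O = -11610$ ($O = 154 \left(-147\right) + 11028 = -22638 + 11028 = -11610$)
$\frac{R}{c} + \frac{O}{-20889} = \frac{9029}{-3172} - \frac{11610}{-20889} = 9029 \left(- \frac{1}{3172}\right) - - \frac{1290}{2321} = - \frac{9029}{3172} + \frac{1290}{2321} = - \frac{16864429}{7362212}$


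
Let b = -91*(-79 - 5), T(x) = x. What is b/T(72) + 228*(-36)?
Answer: -48611/6 ≈ -8101.8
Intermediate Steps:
b = 7644 (b = -91*(-84) = 7644)
b/T(72) + 228*(-36) = 7644/72 + 228*(-36) = 7644*(1/72) - 8208 = 637/6 - 8208 = -48611/6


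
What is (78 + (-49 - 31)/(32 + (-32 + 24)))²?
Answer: 50176/9 ≈ 5575.1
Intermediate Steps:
(78 + (-49 - 31)/(32 + (-32 + 24)))² = (78 - 80/(32 - 8))² = (78 - 80/24)² = (78 - 80*1/24)² = (78 - 10/3)² = (224/3)² = 50176/9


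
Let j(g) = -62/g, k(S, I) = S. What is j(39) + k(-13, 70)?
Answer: -569/39 ≈ -14.590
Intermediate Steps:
j(39) + k(-13, 70) = -62/39 - 13 = -569/39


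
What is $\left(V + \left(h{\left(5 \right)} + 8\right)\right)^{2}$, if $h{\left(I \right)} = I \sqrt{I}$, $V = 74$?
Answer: $6849 + 820 \sqrt{5} \approx 8682.6$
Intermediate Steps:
$h{\left(I \right)} = I^{\frac{3}{2}}$
$\left(V + \left(h{\left(5 \right)} + 8\right)\right)^{2} = \left(74 + \left(5^{\frac{3}{2}} + 8\right)\right)^{2} = \left(74 + \left(5 \sqrt{5} + 8\right)\right)^{2} = \left(74 + \left(8 + 5 \sqrt{5}\right)\right)^{2} = \left(82 + 5 \sqrt{5}\right)^{2}$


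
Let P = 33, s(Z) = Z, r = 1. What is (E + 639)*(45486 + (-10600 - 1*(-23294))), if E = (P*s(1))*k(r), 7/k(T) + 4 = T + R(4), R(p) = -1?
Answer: 33817125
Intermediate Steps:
k(T) = 7/(-5 + T) (k(T) = 7/(-4 + (T - 1)) = 7/(-4 + (-1 + T)) = 7/(-5 + T))
E = -231/4 (E = (33*1)*(7/(-5 + 1)) = 33*(7/(-4)) = 33*(7*(-1/4)) = 33*(-7/4) = -231/4 ≈ -57.750)
(E + 639)*(45486 + (-10600 - 1*(-23294))) = (-231/4 + 639)*(45486 + (-10600 - 1*(-23294))) = 2325*(45486 + (-10600 + 23294))/4 = 2325*(45486 + 12694)/4 = (2325/4)*58180 = 33817125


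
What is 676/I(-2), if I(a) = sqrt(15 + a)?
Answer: 52*sqrt(13) ≈ 187.49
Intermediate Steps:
676/I(-2) = 676/(sqrt(15 - 2)) = 676/(sqrt(13)) = 676*(sqrt(13)/13) = 52*sqrt(13)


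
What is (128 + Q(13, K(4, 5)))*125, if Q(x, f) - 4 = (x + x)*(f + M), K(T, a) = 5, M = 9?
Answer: 62000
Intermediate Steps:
Q(x, f) = 4 + 2*x*(9 + f) (Q(x, f) = 4 + (x + x)*(f + 9) = 4 + (2*x)*(9 + f) = 4 + 2*x*(9 + f))
(128 + Q(13, K(4, 5)))*125 = (128 + (4 + 18*13 + 2*5*13))*125 = (128 + (4 + 234 + 130))*125 = (128 + 368)*125 = 496*125 = 62000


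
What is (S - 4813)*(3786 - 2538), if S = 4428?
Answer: -480480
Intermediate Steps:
(S - 4813)*(3786 - 2538) = (4428 - 4813)*(3786 - 2538) = -385*1248 = -480480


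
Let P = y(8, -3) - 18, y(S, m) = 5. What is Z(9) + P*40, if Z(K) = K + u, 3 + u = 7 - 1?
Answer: -508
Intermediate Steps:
u = 3 (u = -3 + (7 - 1) = -3 + 6 = 3)
Z(K) = 3 + K (Z(K) = K + 3 = 3 + K)
P = -13 (P = 5 - 18 = -13)
Z(9) + P*40 = (3 + 9) - 13*40 = 12 - 520 = -508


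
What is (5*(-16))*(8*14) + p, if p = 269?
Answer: -8691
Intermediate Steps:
(5*(-16))*(8*14) + p = (5*(-16))*(8*14) + 269 = -80*112 + 269 = -8960 + 269 = -8691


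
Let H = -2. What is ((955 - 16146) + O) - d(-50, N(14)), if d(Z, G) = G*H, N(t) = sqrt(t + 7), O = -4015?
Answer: -19206 + 2*sqrt(21) ≈ -19197.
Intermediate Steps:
N(t) = sqrt(7 + t)
d(Z, G) = -2*G (d(Z, G) = G*(-2) = -2*G)
((955 - 16146) + O) - d(-50, N(14)) = ((955 - 16146) - 4015) - (-2)*sqrt(7 + 14) = (-15191 - 4015) - (-2)*sqrt(21) = -19206 + 2*sqrt(21)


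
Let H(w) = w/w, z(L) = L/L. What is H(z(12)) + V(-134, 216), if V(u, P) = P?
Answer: 217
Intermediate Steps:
z(L) = 1
H(w) = 1
H(z(12)) + V(-134, 216) = 1 + 216 = 217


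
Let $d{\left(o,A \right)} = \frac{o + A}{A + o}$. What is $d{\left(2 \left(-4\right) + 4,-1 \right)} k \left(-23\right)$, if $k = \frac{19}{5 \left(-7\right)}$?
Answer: $\frac{437}{35} \approx 12.486$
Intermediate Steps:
$d{\left(o,A \right)} = 1$ ($d{\left(o,A \right)} = \frac{A + o}{A + o} = 1$)
$k = - \frac{19}{35}$ ($k = \frac{19}{-35} = 19 \left(- \frac{1}{35}\right) = - \frac{19}{35} \approx -0.54286$)
$d{\left(2 \left(-4\right) + 4,-1 \right)} k \left(-23\right) = 1 \left(- \frac{19}{35}\right) \left(-23\right) = \left(- \frac{19}{35}\right) \left(-23\right) = \frac{437}{35}$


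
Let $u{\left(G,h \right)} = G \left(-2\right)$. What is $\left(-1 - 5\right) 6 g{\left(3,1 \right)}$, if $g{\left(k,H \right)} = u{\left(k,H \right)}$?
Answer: $216$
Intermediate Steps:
$u{\left(G,h \right)} = - 2 G$
$g{\left(k,H \right)} = - 2 k$
$\left(-1 - 5\right) 6 g{\left(3,1 \right)} = \left(-1 - 5\right) 6 \left(\left(-2\right) 3\right) = \left(-6\right) 6 \left(-6\right) = \left(-36\right) \left(-6\right) = 216$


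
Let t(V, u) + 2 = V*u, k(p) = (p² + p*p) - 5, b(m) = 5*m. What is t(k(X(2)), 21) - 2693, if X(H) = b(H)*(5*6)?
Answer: 3777200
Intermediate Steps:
X(H) = 150*H (X(H) = (5*H)*(5*6) = (5*H)*30 = 150*H)
k(p) = -5 + 2*p² (k(p) = (p² + p²) - 5 = 2*p² - 5 = -5 + 2*p²)
t(V, u) = -2 + V*u
t(k(X(2)), 21) - 2693 = (-2 + (-5 + 2*(150*2)²)*21) - 2693 = (-2 + (-5 + 2*300²)*21) - 2693 = (-2 + (-5 + 2*90000)*21) - 2693 = (-2 + (-5 + 180000)*21) - 2693 = (-2 + 179995*21) - 2693 = (-2 + 3779895) - 2693 = 3779893 - 2693 = 3777200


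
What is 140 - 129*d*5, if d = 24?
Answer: -15340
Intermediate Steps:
140 - 129*d*5 = 140 - 3096*5 = 140 - 129*120 = 140 - 15480 = -15340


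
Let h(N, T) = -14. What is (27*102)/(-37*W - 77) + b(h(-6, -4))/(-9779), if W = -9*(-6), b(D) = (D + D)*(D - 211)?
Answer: -5714838/2898775 ≈ -1.9715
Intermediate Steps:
b(D) = 2*D*(-211 + D) (b(D) = (2*D)*(-211 + D) = 2*D*(-211 + D))
W = 54
(27*102)/(-37*W - 77) + b(h(-6, -4))/(-9779) = (27*102)/(-37*54 - 77) + (2*(-14)*(-211 - 14))/(-9779) = 2754/(-1998 - 77) + (2*(-14)*(-225))*(-1/9779) = 2754/(-2075) + 6300*(-1/9779) = 2754*(-1/2075) - 900/1397 = -2754/2075 - 900/1397 = -5714838/2898775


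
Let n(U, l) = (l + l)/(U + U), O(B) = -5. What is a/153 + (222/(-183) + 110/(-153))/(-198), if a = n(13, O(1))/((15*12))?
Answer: 468161/48046284 ≈ 0.0097440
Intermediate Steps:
n(U, l) = l/U (n(U, l) = (2*l)/((2*U)) = (2*l)*(1/(2*U)) = l/U)
a = -1/468 (a = (-5/13)/((15*12)) = -5*1/13/180 = -5/13*1/180 = -1/468 ≈ -0.0021368)
a/153 + (222/(-183) + 110/(-153))/(-198) = -1/468/153 + (222/(-183) + 110/(-153))/(-198) = -1/468*1/153 + (222*(-1/183) + 110*(-1/153))*(-1/198) = -1/71604 + (-74/61 - 110/153)*(-1/198) = -1/71604 - 18032/9333*(-1/198) = -1/71604 + 9016/923967 = 468161/48046284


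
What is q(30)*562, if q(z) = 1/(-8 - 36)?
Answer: -281/22 ≈ -12.773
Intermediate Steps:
q(z) = -1/44 (q(z) = 1/(-44) = -1/44)
q(30)*562 = -1/44*562 = -281/22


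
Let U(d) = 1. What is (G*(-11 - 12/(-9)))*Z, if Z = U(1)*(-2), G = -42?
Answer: -812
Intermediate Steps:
Z = -2 (Z = 1*(-2) = -2)
(G*(-11 - 12/(-9)))*Z = -42*(-11 - 12/(-9))*(-2) = -42*(-11 - 12*(-⅑))*(-2) = -42*(-11 + 4/3)*(-2) = -42*(-29/3)*(-2) = 406*(-2) = -812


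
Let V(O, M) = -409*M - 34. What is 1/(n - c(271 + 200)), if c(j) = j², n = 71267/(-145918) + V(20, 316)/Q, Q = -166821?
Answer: -24342186678/5400088059679201 ≈ -4.5077e-6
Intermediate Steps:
V(O, M) = -34 - 409*M
n = 6975154997/24342186678 (n = 71267/(-145918) + (-34 - 409*316)/(-166821) = 71267*(-1/145918) + (-34 - 129244)*(-1/166821) = -71267/145918 - 129278*(-1/166821) = -71267/145918 + 129278/166821 = 6975154997/24342186678 ≈ 0.28655)
1/(n - c(271 + 200)) = 1/(6975154997/24342186678 - (271 + 200)²) = 1/(6975154997/24342186678 - 1*471²) = 1/(6975154997/24342186678 - 1*221841) = 1/(6975154997/24342186678 - 221841) = 1/(-5400088059679201/24342186678) = -24342186678/5400088059679201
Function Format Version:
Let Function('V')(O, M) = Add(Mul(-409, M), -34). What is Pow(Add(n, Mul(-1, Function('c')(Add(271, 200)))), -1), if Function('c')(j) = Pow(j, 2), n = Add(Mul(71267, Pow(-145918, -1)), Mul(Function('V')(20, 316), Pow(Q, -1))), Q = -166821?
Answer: Rational(-24342186678, 5400088059679201) ≈ -4.5077e-6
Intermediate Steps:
Function('V')(O, M) = Add(-34, Mul(-409, M))
n = Rational(6975154997, 24342186678) (n = Add(Mul(71267, Pow(-145918, -1)), Mul(Add(-34, Mul(-409, 316)), Pow(-166821, -1))) = Add(Mul(71267, Rational(-1, 145918)), Mul(Add(-34, -129244), Rational(-1, 166821))) = Add(Rational(-71267, 145918), Mul(-129278, Rational(-1, 166821))) = Add(Rational(-71267, 145918), Rational(129278, 166821)) = Rational(6975154997, 24342186678) ≈ 0.28655)
Pow(Add(n, Mul(-1, Function('c')(Add(271, 200)))), -1) = Pow(Add(Rational(6975154997, 24342186678), Mul(-1, Pow(Add(271, 200), 2))), -1) = Pow(Add(Rational(6975154997, 24342186678), Mul(-1, Pow(471, 2))), -1) = Pow(Add(Rational(6975154997, 24342186678), Mul(-1, 221841)), -1) = Pow(Add(Rational(6975154997, 24342186678), -221841), -1) = Pow(Rational(-5400088059679201, 24342186678), -1) = Rational(-24342186678, 5400088059679201)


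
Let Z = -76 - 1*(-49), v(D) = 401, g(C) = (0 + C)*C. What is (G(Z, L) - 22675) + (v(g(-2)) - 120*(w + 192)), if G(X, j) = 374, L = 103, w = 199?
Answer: -68820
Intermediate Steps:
g(C) = C² (g(C) = C*C = C²)
Z = -27 (Z = -76 + 49 = -27)
(G(Z, L) - 22675) + (v(g(-2)) - 120*(w + 192)) = (374 - 22675) + (401 - 120*(199 + 192)) = -22301 + (401 - 120*391) = -22301 + (401 - 46920) = -22301 - 46519 = -68820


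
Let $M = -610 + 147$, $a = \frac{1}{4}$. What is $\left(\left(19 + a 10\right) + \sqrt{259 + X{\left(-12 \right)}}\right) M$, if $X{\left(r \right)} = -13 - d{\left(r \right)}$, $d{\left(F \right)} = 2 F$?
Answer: $- \frac{19909}{2} - 1389 \sqrt{30} \approx -17562.0$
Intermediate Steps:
$a = \frac{1}{4} \approx 0.25$
$X{\left(r \right)} = -13 - 2 r$
$M = -463$
$\left(\left(19 + a 10\right) + \sqrt{259 + X{\left(-12 \right)}}\right) M = \left(\left(19 + \frac{1}{4} \cdot 10\right) + \sqrt{259 - -11}\right) \left(-463\right) = \left(\left(19 + \frac{5}{2}\right) + \sqrt{259 + \left(-13 + 24\right)}\right) \left(-463\right) = \left(\frac{43}{2} + \sqrt{259 + 11}\right) \left(-463\right) = \left(\frac{43}{2} + \sqrt{270}\right) \left(-463\right) = \left(\frac{43}{2} + 3 \sqrt{30}\right) \left(-463\right) = - \frac{19909}{2} - 1389 \sqrt{30}$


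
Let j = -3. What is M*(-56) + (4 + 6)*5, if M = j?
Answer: 218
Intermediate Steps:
M = -3
M*(-56) + (4 + 6)*5 = -3*(-56) + (4 + 6)*5 = 168 + 10*5 = 168 + 50 = 218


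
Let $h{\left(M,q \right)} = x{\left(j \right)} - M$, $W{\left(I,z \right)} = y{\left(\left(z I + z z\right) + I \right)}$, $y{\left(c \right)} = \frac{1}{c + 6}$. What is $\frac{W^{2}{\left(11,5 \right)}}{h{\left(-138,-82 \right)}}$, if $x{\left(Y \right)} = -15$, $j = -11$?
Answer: $\frac{1}{1157307} \approx 8.6407 \cdot 10^{-7}$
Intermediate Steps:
$y{\left(c \right)} = \frac{1}{6 + c}$
$W{\left(I,z \right)} = \frac{1}{6 + I + z^{2} + I z}$ ($W{\left(I,z \right)} = \frac{1}{6 + \left(\left(z I + z z\right) + I\right)} = \frac{1}{6 + \left(\left(I z + z^{2}\right) + I\right)} = \frac{1}{6 + \left(\left(z^{2} + I z\right) + I\right)} = \frac{1}{6 + \left(I + z^{2} + I z\right)} = \frac{1}{6 + I + z^{2} + I z}$)
$h{\left(M,q \right)} = -15 - M$
$\frac{W^{2}{\left(11,5 \right)}}{h{\left(-138,-82 \right)}} = \frac{\left(\frac{1}{6 + 11 + 5^{2} + 11 \cdot 5}\right)^{2}}{-15 - -138} = \frac{\left(\frac{1}{6 + 11 + 25 + 55}\right)^{2}}{-15 + 138} = \frac{\left(\frac{1}{97}\right)^{2}}{123} = \left(\frac{1}{97}\right)^{2} \cdot \frac{1}{123} = \frac{1}{9409} \cdot \frac{1}{123} = \frac{1}{1157307}$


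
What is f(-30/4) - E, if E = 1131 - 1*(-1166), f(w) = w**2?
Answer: -8963/4 ≈ -2240.8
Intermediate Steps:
E = 2297 (E = 1131 + 1166 = 2297)
f(-30/4) - E = (-30/4)**2 - 1*2297 = (-30*1/4)**2 - 2297 = (-15/2)**2 - 2297 = 225/4 - 2297 = -8963/4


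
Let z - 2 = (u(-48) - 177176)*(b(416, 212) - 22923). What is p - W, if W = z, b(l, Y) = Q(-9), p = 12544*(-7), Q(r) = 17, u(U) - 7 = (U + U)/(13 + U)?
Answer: -142039033364/35 ≈ -4.0583e+9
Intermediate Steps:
u(U) = 7 + 2*U/(13 + U) (u(U) = 7 + (U + U)/(13 + U) = 7 + (2*U)/(13 + U) = 7 + 2*U/(13 + U))
p = -87808
b(l, Y) = 17
z = 142035960084/35 (z = 2 + ((91 + 9*(-48))/(13 - 48) - 177176)*(17 - 22923) = 2 + ((91 - 432)/(-35) - 177176)*(-22906) = 2 + (-1/35*(-341) - 177176)*(-22906) = 2 + (341/35 - 177176)*(-22906) = 2 - 6200819/35*(-22906) = 2 + 142035960014/35 = 142035960084/35 ≈ 4.0582e+9)
W = 142035960084/35 ≈ 4.0582e+9
p - W = -87808 - 1*142035960084/35 = -87808 - 142035960084/35 = -142039033364/35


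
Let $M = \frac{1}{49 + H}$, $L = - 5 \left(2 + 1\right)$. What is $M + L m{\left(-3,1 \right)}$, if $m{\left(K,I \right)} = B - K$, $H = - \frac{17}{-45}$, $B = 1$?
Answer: $- \frac{133275}{2222} \approx -59.98$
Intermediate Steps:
$H = \frac{17}{45}$ ($H = \left(-17\right) \left(- \frac{1}{45}\right) = \frac{17}{45} \approx 0.37778$)
$m{\left(K,I \right)} = 1 - K$
$L = -15$ ($L = \left(-5\right) 3 = -15$)
$M = \frac{45}{2222}$ ($M = \frac{1}{49 + \frac{17}{45}} = \frac{1}{\frac{2222}{45}} = \frac{45}{2222} \approx 0.020252$)
$M + L m{\left(-3,1 \right)} = \frac{45}{2222} - 15 \left(1 - -3\right) = \frac{45}{2222} - 15 \left(1 + 3\right) = \frac{45}{2222} - 60 = - \frac{133275}{2222}$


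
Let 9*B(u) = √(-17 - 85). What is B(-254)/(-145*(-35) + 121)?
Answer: I*√102/46764 ≈ 0.00021597*I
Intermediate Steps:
B(u) = I*√102/9 (B(u) = √(-17 - 85)/9 = √(-102)/9 = (I*√102)/9 = I*√102/9)
B(-254)/(-145*(-35) + 121) = (I*√102/9)/(-145*(-35) + 121) = (I*√102/9)/(5075 + 121) = (I*√102/9)/5196 = (I*√102/9)*(1/5196) = I*√102/46764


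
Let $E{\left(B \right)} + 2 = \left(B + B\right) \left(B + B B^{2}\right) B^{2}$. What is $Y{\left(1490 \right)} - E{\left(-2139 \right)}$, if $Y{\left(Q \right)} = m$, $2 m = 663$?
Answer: $- \frac{383111151658832216141}{2} \approx -1.9156 \cdot 10^{20}$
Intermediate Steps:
$m = \frac{663}{2}$ ($m = \frac{1}{2} \cdot 663 = \frac{663}{2} \approx 331.5$)
$Y{\left(Q \right)} = \frac{663}{2}$
$E{\left(B \right)} = -2 + 2 B^{3} \left(B + B^{3}\right)$ ($E{\left(B \right)} = -2 + \left(B + B\right) \left(B + B B^{2}\right) B^{2} = -2 + 2 B \left(B + B^{3}\right) B^{2} = -2 + 2 B^{3} \left(B + B^{3}\right)$)
$Y{\left(1490 \right)} - E{\left(-2139 \right)} = \frac{663}{2} - \left(-2 + 2 \left(-2139\right)^{4} + 2 \left(-2139\right)^{6}\right) = \frac{663}{2} - \left(-2 + 2 \cdot 20933562253041 + 2 \cdot 95777766981145801161\right) = \frac{663}{2} - \left(-2 + 41867124506082 + 191555533962291602322\right) = \frac{663}{2} - 191555575829416108402 = - \frac{383111151658832216141}{2}$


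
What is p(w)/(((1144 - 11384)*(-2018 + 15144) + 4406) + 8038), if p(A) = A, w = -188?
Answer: 47/33599449 ≈ 1.3988e-6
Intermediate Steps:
p(w)/(((1144 - 11384)*(-2018 + 15144) + 4406) + 8038) = -188/(((1144 - 11384)*(-2018 + 15144) + 4406) + 8038) = -188/((-10240*13126 + 4406) + 8038) = -188/((-134410240 + 4406) + 8038) = -188/(-134405834 + 8038) = -188/(-134397796) = -188*(-1/134397796) = 47/33599449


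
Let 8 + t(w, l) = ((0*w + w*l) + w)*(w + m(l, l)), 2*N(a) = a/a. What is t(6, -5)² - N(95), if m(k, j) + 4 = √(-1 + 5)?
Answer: 21631/2 ≈ 10816.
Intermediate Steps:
N(a) = ½ (N(a) = (a/a)/2 = (½)*1 = ½)
m(k, j) = -2 (m(k, j) = -4 + √(-1 + 5) = -4 + √4 = -4 + 2 = -2)
t(w, l) = -8 + (-2 + w)*(w + l*w) (t(w, l) = -8 + ((0*w + w*l) + w)*(w - 2) = -8 + ((0 + l*w) + w)*(-2 + w) = -8 + (l*w + w)*(-2 + w) = -8 + (w + l*w)*(-2 + w) = -8 + (-2 + w)*(w + l*w))
t(6, -5)² - N(95) = (-8 + 6² - 2*6 - 5*6² - 2*(-5)*6)² - 1*½ = (-8 + 36 - 12 - 5*36 + 60)² - ½ = (-8 + 36 - 12 - 180 + 60)² - ½ = (-104)² - ½ = 10816 - ½ = 21631/2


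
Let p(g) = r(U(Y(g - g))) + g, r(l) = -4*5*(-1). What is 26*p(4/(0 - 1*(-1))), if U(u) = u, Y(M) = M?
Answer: 624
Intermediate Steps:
r(l) = 20 (r(l) = -20*(-1) = 20)
p(g) = 20 + g
26*p(4/(0 - 1*(-1))) = 26*(20 + 4/(0 - 1*(-1))) = 26*(20 + 4/(0 + 1)) = 26*(20 + 4/1) = 26*(20 + 4*1) = 26*(20 + 4) = 26*24 = 624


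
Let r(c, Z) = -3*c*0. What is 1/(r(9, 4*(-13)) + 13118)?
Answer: 1/13118 ≈ 7.6231e-5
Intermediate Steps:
r(c, Z) = 0
1/(r(9, 4*(-13)) + 13118) = 1/(0 + 13118) = 1/13118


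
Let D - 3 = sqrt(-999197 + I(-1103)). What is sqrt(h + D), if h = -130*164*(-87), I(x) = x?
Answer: sqrt(1854843 + 10*I*sqrt(10003)) ≈ 1361.9 + 0.367*I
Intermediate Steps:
D = 3 + 10*I*sqrt(10003) (D = 3 + sqrt(-999197 - 1103) = 3 + sqrt(-1000300) = 3 + 10*I*sqrt(10003) ≈ 3.0 + 1000.2*I)
h = 1854840 (h = -21320*(-87) = 1854840)
sqrt(h + D) = sqrt(1854840 + (3 + 10*I*sqrt(10003))) = sqrt(1854843 + 10*I*sqrt(10003))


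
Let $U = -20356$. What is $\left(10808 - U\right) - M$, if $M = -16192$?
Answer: $47356$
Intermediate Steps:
$\left(10808 - U\right) - M = \left(10808 - -20356\right) - -16192 = \left(10808 + 20356\right) + 16192 = 31164 + 16192 = 47356$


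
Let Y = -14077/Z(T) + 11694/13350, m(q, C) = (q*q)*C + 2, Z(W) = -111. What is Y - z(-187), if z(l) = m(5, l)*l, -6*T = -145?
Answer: -215787813061/246975 ≈ -8.7372e+5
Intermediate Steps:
T = 145/6 (T = -⅙*(-145) = 145/6 ≈ 24.167)
m(q, C) = 2 + C*q² (m(q, C) = q²*C + 2 = C*q² + 2 = 2 + C*q²)
z(l) = l*(2 + 25*l) (z(l) = (2 + l*5²)*l = (2 + l*25)*l = (2 + 25*l)*l = l*(2 + 25*l))
Y = 31537664/246975 (Y = -14077/(-111) + 11694/13350 = -14077*(-1/111) + 11694*(1/13350) = 14077/111 + 1949/2225 = 31537664/246975 ≈ 127.70)
Y - z(-187) = 31537664/246975 - (-187)*(2 + 25*(-187)) = 31537664/246975 - (-187)*(2 - 4675) = 31537664/246975 - (-187)*(-4673) = 31537664/246975 - 1*873851 = 31537664/246975 - 873851 = -215787813061/246975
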